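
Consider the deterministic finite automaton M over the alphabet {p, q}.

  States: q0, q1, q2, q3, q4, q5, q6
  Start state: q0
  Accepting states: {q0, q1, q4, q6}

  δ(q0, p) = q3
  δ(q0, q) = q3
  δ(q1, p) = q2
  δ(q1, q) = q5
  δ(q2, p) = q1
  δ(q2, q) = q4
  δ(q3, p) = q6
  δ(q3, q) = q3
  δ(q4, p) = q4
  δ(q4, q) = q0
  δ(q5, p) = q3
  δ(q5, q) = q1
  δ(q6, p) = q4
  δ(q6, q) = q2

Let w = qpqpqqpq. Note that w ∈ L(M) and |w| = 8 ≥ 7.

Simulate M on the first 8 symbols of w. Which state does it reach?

Run of M on the first 8 characters of w = q p q p q q p q:
  step 0: q0  (start)
  step 1: q3  (read q: q0→q3)
  step 2: q6  (read p: q3→q6)
  step 3: q2  (read q: q6→q2)
  step 4: q1  (read p: q2→q1)
  step 5: q5  (read q: q1→q5)
  step 6: q1  (read q: q5→q1)
  step 7: q2  (read p: q1→q2)
  step 8: q4  (read q: q2→q4)

After reading 8 characters, M is in state q4.

q4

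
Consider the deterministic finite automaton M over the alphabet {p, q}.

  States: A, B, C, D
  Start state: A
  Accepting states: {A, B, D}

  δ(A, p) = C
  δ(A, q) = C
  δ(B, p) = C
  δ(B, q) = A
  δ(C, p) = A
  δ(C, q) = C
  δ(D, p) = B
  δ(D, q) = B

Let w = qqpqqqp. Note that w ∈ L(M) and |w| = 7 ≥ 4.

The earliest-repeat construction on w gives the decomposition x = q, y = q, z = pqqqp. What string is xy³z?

qqqqpqqqp

xy^3z = q·q·q·q·pqqqp = qqqqpqqqp.
Reading y = q takes M from C back to C, so after x·y·y·y the machine is still in C, and z then leads to the accepting state A. Hence qqqqpqqqp ∈ L(M).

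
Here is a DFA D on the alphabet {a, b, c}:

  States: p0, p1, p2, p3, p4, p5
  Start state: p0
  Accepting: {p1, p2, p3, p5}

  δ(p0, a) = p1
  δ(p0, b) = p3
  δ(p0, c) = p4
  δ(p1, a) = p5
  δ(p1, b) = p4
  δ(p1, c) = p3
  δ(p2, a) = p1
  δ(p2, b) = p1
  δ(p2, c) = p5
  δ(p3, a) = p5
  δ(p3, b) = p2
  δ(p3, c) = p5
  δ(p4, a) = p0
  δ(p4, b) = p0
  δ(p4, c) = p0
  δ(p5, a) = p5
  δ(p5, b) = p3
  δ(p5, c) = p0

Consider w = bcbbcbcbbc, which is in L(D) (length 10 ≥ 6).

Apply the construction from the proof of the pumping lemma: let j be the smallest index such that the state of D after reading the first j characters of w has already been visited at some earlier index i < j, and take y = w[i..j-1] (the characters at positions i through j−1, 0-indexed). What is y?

cb

State sequence: p0 -b-> p3 -c-> p5 -b-> p3 -b-> p2 -c-> p5 -b-> p3 -c-> p5 -b-> p3 -b-> p2 -c-> p5
First repeat at step 3: p3 was already visited.

So i = 1, j = 3, giving x = w[0:1] = b, y = w[1:3] = cb, z = w[3:10] = bcbcbbc.
Check: |xy| = 3 ≤ 6 and |y| = 2 ≥ 1. Reading y takes D from p3 back to p3, so every xyⁱz is accepted.
The DFA has 6 states, so the proof of the pumping lemma guarantees a repeated state among the first 6+1 visited; the segment between the two visits is the pumpable y.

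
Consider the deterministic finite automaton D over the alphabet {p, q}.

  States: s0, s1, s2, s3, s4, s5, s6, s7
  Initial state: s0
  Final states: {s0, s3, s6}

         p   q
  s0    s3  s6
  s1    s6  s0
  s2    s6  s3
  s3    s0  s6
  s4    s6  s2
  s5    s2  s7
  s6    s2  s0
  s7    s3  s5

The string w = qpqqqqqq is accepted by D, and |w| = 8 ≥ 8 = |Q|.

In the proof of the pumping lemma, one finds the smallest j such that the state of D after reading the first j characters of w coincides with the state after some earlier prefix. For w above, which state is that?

s6

State sequence: s0 -q-> s6 -p-> s2 -q-> s3 -q-> s6 -q-> s0 -q-> s6 -q-> s0 -q-> s6
First repeat at step 4: s6 was already visited.

The earliest repeat is at step j = 4: D is in s6, which it already visited at step i = 1.
Pumping length from the standard proof: p = 8 (the number of states). The repeated state found above gives |xy| = j ≤ 8 and |y| = j − i ≥ 1.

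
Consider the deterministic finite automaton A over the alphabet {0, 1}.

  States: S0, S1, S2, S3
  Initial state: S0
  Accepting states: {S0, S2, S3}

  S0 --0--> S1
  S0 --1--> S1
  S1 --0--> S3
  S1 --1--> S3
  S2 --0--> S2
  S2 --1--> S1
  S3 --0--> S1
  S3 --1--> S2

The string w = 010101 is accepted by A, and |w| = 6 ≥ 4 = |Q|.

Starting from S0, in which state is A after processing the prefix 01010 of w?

Run of A on the first 5 characters of w = 0 1 0 1 0:
  step 0: S0  (start)
  step 1: S1  (read 0: S0→S1)
  step 2: S3  (read 1: S1→S3)
  step 3: S1  (read 0: S3→S1)
  step 4: S3  (read 1: S1→S3)
  step 5: S1  (read 0: S3→S1)

After reading 5 characters, A is in state S1.
(This kind of state-tracing is the core of the pumping-lemma construction: with 4 states, pigeonhole forces a repeat within the first 4 steps.)

S1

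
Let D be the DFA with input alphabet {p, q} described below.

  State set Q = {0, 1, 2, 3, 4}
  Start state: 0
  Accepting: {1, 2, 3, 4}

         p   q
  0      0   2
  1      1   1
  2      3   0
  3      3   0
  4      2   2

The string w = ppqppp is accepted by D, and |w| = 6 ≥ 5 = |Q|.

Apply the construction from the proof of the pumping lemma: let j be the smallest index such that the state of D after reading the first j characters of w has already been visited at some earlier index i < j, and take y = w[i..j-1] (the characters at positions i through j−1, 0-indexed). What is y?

Run of D on w = p p q p p p:
  step 0: 0  (start)
  step 1: 0  (read p: 0→0)   ← first repeat (0 seen earlier)
  step 2: 0  (read p: 0→0)
  step 3: 2  (read q: 0→2)
  step 4: 3  (read p: 2→3)
  step 5: 3  (read p: 3→3)
  step 6: 3  (read p: 3→3)

So i = 0, j = 1, giving x = w[0:0] = ε, y = w[0:1] = p, z = w[1:6] = pqppp.
Check: |xy| = 1 ≤ 5 and |y| = 1 ≥ 1. Reading y takes D from 0 back to 0, so every xyⁱz is accepted.
The DFA has 5 states, so the proof of the pumping lemma guarantees a repeated state among the first 5+1 visited; the segment between the two visits is the pumpable y.

p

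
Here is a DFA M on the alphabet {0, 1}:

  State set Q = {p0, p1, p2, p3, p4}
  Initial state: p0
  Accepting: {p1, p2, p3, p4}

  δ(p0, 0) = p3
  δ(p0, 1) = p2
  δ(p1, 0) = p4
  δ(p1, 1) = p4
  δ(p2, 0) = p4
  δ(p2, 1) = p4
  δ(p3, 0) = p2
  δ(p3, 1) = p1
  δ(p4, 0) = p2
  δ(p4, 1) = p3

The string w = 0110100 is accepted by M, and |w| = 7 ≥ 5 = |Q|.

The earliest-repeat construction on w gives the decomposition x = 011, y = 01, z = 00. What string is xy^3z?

xy^3z = 011·01·01·01·00 = 01101010100.
Reading y = 01 takes M from p4 back to p4, so after x·y·y·y the machine is still in p4, and z then leads to the accepting state p4. Hence 01101010100 ∈ L(M).

01101010100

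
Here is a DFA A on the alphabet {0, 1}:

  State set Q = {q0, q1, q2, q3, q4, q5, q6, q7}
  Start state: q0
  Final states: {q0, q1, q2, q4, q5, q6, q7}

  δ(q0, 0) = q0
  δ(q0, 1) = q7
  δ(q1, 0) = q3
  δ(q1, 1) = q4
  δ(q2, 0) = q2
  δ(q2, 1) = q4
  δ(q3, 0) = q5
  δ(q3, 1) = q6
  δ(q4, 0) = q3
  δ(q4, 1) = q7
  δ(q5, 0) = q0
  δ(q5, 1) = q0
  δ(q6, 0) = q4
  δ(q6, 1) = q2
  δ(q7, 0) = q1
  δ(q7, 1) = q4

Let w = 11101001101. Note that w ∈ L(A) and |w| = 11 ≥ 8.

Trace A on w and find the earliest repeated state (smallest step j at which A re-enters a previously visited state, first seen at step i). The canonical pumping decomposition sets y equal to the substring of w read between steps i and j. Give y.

Run of A on w = 1 1 1 0 1 0 0 1 1 0 1:
  step 0: q0  (start)
  step 1: q7  (read 1: q0→q7)
  step 2: q4  (read 1: q7→q4)
  step 3: q7  (read 1: q4→q7)   ← first repeat (q7 seen earlier)
  step 4: q1  (read 0: q7→q1)
  step 5: q4  (read 1: q1→q4)
  step 6: q3  (read 0: q4→q3)
  step 7: q5  (read 0: q3→q5)
  step 8: q0  (read 1: q5→q0)
  step 9: q7  (read 1: q0→q7)
  step 10: q1  (read 0: q7→q1)
  step 11: q4  (read 1: q1→q4)

So i = 1, j = 3, giving x = w[0:1] = 1, y = w[1:3] = 11, z = w[3:11] = 01001101.
Check: |xy| = 3 ≤ 8 and |y| = 2 ≥ 1. Reading y takes A from q7 back to q7, so every xyⁱz is accepted.

11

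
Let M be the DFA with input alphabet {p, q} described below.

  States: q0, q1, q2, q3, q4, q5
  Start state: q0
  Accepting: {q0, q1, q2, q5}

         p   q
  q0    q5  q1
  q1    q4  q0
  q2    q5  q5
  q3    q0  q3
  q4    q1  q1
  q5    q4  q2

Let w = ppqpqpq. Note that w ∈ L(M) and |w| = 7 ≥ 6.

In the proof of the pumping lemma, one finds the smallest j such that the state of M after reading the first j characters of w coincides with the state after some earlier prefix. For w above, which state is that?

q4

Run of M on w = p p q p q p q:
  step 0: q0  (start)
  step 1: q5  (read p: q0→q5)
  step 2: q4  (read p: q5→q4)
  step 3: q1  (read q: q4→q1)
  step 4: q4  (read p: q1→q4)   ← first repeat (q4 seen earlier)
  step 5: q1  (read q: q4→q1)
  step 6: q4  (read p: q1→q4)
  step 7: q1  (read q: q4→q1)

The earliest repeat is at step j = 4: M is in q4, which it already visited at step i = 2.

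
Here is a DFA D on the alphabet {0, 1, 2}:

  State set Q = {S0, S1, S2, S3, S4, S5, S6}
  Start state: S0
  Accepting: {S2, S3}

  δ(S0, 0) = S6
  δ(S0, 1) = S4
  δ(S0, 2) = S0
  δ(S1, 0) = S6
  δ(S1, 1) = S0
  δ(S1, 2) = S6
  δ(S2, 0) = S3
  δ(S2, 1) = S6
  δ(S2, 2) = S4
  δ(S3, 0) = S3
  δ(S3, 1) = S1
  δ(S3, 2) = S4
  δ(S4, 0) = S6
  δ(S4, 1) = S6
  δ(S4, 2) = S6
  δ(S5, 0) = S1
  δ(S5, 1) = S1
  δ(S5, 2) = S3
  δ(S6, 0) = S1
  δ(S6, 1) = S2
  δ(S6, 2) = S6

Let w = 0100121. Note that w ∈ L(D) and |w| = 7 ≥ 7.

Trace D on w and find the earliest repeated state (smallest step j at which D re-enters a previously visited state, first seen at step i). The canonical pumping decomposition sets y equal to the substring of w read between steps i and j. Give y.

Run of D on w = 0 1 0 0 1 2 1:
  step 0: S0  (start)
  step 1: S6  (read 0: S0→S6)
  step 2: S2  (read 1: S6→S2)
  step 3: S3  (read 0: S2→S3)
  step 4: S3  (read 0: S3→S3)   ← first repeat (S3 seen earlier)
  step 5: S1  (read 1: S3→S1)
  step 6: S6  (read 2: S1→S6)
  step 7: S2  (read 1: S6→S2)

So i = 3, j = 4, giving x = w[0:3] = 010, y = w[3:4] = 0, z = w[4:7] = 121.
Check: |xy| = 4 ≤ 7 and |y| = 1 ≥ 1. Reading y takes D from S3 back to S3, so every xyⁱz is accepted.
Since D has 7 states, any run of length ≥ 7 visits 7+1 states, so by pigeonhole some state repeats within the first 7 steps — that repeat gives the pumpable loop.

0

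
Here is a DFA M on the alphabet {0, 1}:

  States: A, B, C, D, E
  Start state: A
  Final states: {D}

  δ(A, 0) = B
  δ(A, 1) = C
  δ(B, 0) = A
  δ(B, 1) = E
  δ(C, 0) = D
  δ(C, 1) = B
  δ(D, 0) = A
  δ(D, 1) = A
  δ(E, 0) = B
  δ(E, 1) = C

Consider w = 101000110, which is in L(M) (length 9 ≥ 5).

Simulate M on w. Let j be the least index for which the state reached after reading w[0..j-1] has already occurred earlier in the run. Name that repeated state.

State sequence: A -1-> C -0-> D -1-> A -0-> B -0-> A -0-> B -1-> E -1-> C -0-> D
First repeat at step 3: A was already visited.

The earliest repeat is at step j = 3: M is in A, which it already visited at step i = 0.
With |Q| = 5, pigeonhole forces a state repeat no later than step 5; the substring read between the first and second visits to that state can be pumped.

A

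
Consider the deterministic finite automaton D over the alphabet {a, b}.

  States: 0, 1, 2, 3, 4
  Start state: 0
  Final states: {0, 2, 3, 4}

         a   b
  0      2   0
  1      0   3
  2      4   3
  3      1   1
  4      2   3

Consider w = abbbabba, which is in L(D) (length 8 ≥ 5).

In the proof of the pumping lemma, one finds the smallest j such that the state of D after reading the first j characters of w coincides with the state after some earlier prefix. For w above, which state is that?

Run of D on w = a b b b a b b a:
  step 0: 0  (start)
  step 1: 2  (read a: 0→2)
  step 2: 3  (read b: 2→3)
  step 3: 1  (read b: 3→1)
  step 4: 3  (read b: 1→3)   ← first repeat (3 seen earlier)
  step 5: 1  (read a: 3→1)
  step 6: 3  (read b: 1→3)
  step 7: 1  (read b: 3→1)
  step 8: 0  (read a: 1→0)

The earliest repeat is at step j = 4: D is in 3, which it already visited at step i = 2.
Since D has 5 states, any run of length ≥ 5 visits 5+1 states, so by pigeonhole some state repeats within the first 5 steps — that repeat gives the pumpable loop.

3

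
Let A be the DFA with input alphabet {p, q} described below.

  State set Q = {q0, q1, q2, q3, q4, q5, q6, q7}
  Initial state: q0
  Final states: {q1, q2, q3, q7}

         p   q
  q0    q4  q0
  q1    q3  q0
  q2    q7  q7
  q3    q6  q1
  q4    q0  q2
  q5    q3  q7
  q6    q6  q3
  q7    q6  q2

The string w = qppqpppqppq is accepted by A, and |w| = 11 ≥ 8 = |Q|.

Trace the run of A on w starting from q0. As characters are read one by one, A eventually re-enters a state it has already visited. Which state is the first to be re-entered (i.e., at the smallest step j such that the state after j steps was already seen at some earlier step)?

Run of A on w = q p p q p p p q p p q:
  step 0: q0  (start)
  step 1: q0  (read q: q0→q0)   ← first repeat (q0 seen earlier)
  step 2: q4  (read p: q0→q4)
  step 3: q0  (read p: q4→q0)
  step 4: q0  (read q: q0→q0)
  step 5: q4  (read p: q0→q4)
  step 6: q0  (read p: q4→q0)
  step 7: q4  (read p: q0→q4)
  step 8: q2  (read q: q4→q2)
  step 9: q7  (read p: q2→q7)
  step 10: q6  (read p: q7→q6)
  step 11: q3  (read q: q6→q3)

The earliest repeat is at step j = 1: A is in q0, which it already visited at step i = 0.

q0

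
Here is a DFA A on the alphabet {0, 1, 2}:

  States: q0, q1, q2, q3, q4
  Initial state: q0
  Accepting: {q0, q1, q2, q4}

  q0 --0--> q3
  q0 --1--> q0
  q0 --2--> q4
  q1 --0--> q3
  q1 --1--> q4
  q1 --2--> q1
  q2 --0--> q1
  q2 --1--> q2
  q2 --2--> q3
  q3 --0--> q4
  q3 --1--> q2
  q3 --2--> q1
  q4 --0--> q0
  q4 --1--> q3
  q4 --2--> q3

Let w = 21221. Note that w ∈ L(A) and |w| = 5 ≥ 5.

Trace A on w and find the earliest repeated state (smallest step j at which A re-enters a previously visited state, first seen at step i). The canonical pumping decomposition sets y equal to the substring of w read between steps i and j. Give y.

2

State sequence: q0 -2-> q4 -1-> q3 -2-> q1 -2-> q1 -1-> q4
First repeat at step 4: q1 was already visited.

So i = 3, j = 4, giving x = w[0:3] = 212, y = w[3:4] = 2, z = w[4:5] = 1.
Check: |xy| = 4 ≤ 5 and |y| = 1 ≥ 1. Reading y takes A from q1 back to q1, so every xyⁱz is accepted.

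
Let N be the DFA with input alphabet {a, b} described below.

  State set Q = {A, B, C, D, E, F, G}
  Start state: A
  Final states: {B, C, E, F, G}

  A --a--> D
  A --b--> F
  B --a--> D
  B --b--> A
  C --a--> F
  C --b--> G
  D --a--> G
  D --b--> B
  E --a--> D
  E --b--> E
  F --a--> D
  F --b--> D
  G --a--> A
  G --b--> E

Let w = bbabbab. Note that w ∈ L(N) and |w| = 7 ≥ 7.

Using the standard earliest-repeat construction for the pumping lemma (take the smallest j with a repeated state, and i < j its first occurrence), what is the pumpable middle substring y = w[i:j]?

b

State sequence: A -b-> F -b-> D -a-> G -b-> E -b-> E -a-> D -b-> B
First repeat at step 5: E was already visited.

So i = 4, j = 5, giving x = w[0:4] = bbab, y = w[4:5] = b, z = w[5:7] = ab.
Check: |xy| = 5 ≤ 7 and |y| = 1 ≥ 1. Reading y takes N from E back to E, so every xyⁱz is accepted.
Pumping length from the standard proof: p = 7 (the number of states). The repeated state found above gives |xy| = j ≤ 7 and |y| = j − i ≥ 1.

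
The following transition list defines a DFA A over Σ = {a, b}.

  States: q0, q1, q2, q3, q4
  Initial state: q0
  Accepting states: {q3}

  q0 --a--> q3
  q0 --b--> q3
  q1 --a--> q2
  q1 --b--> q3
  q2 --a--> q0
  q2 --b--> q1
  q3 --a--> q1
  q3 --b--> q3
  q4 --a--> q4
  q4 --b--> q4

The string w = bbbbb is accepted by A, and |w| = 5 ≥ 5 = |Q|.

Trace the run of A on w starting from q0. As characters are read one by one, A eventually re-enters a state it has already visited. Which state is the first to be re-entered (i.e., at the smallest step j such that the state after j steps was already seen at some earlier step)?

q3

State sequence: q0 -b-> q3 -b-> q3 -b-> q3 -b-> q3 -b-> q3
First repeat at step 2: q3 was already visited.

The earliest repeat is at step j = 2: A is in q3, which it already visited at step i = 1.
Pumping length from the standard proof: p = 5 (the number of states). The repeated state found above gives |xy| = j ≤ 5 and |y| = j − i ≥ 1.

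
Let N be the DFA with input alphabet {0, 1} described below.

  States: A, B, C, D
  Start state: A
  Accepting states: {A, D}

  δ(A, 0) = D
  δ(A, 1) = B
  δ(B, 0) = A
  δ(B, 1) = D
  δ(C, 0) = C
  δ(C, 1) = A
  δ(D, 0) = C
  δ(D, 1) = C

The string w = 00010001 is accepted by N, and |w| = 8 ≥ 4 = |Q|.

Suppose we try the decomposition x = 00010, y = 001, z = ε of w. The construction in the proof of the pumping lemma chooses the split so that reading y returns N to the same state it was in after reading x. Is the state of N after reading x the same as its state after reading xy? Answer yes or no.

no

Run of N on the first 8 characters of w = 0 0 0 1 0 0 0 1:
  step 0: A  (start)
  step 1: D  (read 0: A→D)
  step 2: C  (read 0: D→C)
  step 3: C  (read 0: C→C)
  step 4: A  (read 1: C→A)
  step 5: D  (read 0: A→D)
  step 6: C  (read 0: D→C)
  step 7: C  (read 0: C→C)
  step 8: A  (read 1: C→A)

After x (step 5): D. After xy (step 8): A.
They differ (D ≠ A), so y is not a cycle from the state after x; this split is not the one the pumping-lemma construction produces, and pumping y need not keep the string in L(N).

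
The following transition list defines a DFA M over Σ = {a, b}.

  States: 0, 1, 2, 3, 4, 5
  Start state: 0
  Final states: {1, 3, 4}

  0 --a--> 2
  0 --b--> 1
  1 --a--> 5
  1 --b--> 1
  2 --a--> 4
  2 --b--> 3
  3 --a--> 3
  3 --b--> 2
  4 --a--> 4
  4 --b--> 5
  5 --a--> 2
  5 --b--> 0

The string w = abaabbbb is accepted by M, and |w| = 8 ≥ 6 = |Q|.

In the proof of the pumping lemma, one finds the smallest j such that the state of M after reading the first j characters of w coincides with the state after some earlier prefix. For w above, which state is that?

State sequence: 0 -a-> 2 -b-> 3 -a-> 3 -a-> 3 -b-> 2 -b-> 3 -b-> 2 -b-> 3
First repeat at step 3: 3 was already visited.

The earliest repeat is at step j = 3: M is in 3, which it already visited at step i = 2.

3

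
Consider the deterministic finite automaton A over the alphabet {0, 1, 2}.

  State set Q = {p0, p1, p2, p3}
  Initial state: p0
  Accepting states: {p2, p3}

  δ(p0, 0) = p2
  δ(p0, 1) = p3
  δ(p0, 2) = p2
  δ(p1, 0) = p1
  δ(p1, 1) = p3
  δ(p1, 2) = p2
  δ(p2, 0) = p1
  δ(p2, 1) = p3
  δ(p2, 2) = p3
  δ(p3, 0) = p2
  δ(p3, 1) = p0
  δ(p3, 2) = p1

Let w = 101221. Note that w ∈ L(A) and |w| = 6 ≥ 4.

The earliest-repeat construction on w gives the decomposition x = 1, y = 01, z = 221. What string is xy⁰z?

1221

xy⁰z = xz = 1·221 = 1221.
Reading y = 01 takes A from p3 back to p3, so after x the machine is still in p3, and z then leads to the accepting state p3. Hence 1221 ∈ L(A).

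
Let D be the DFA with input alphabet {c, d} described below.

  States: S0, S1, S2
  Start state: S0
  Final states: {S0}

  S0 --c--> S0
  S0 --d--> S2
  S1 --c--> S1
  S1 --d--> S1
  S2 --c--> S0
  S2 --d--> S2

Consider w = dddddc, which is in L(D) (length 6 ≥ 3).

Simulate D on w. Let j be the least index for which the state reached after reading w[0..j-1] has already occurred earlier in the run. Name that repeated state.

S2

State sequence: S0 -d-> S2 -d-> S2 -d-> S2 -d-> S2 -d-> S2 -c-> S0
First repeat at step 2: S2 was already visited.

The earliest repeat is at step j = 2: D is in S2, which it already visited at step i = 1.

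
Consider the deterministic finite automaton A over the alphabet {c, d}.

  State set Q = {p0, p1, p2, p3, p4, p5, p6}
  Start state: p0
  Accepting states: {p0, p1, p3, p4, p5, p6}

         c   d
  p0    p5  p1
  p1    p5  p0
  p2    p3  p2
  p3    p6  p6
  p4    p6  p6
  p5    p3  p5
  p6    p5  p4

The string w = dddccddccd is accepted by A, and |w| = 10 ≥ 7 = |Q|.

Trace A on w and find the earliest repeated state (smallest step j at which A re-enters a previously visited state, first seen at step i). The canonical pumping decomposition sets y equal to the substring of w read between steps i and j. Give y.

State sequence: p0 -d-> p1 -d-> p0 -d-> p1 -c-> p5 -c-> p3 -d-> p6 -d-> p4 -c-> p6 -c-> p5 -d-> p5
First repeat at step 2: p0 was already visited.

So i = 0, j = 2, giving x = w[0:0] = ε, y = w[0:2] = dd, z = w[2:10] = dccddccd.
Check: |xy| = 2 ≤ 7 and |y| = 2 ≥ 1. Reading y takes A from p0 back to p0, so every xyⁱz is accepted.
With |Q| = 7, pigeonhole forces a state repeat no later than step 7; the substring read between the first and second visits to that state can be pumped.

dd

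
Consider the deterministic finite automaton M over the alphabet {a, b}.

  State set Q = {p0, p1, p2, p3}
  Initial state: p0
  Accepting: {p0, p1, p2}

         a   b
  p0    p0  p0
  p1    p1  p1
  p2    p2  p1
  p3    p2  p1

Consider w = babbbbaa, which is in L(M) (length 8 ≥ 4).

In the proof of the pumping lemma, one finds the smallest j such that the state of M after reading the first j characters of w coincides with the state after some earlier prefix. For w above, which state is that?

State sequence: p0 -b-> p0 -a-> p0 -b-> p0 -b-> p0 -b-> p0 -b-> p0 -a-> p0 -a-> p0
First repeat at step 1: p0 was already visited.

The earliest repeat is at step j = 1: M is in p0, which it already visited at step i = 0.

p0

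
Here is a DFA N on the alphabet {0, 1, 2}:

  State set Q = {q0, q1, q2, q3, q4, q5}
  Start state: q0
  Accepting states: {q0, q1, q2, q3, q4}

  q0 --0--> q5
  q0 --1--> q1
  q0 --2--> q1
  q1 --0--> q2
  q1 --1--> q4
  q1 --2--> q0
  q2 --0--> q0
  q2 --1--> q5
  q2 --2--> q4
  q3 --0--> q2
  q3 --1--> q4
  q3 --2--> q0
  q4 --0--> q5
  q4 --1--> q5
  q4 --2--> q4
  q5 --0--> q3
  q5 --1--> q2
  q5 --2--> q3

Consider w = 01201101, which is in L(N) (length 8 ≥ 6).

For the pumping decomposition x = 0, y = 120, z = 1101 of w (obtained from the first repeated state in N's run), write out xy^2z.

01201201101

xy^2z = 0·120·120·1101 = 01201201101.
Reading y = 120 takes N from q5 back to q5, so after x·y·y the machine is still in q5, and z then leads to the accepting state q4. Hence 01201201101 ∈ L(N).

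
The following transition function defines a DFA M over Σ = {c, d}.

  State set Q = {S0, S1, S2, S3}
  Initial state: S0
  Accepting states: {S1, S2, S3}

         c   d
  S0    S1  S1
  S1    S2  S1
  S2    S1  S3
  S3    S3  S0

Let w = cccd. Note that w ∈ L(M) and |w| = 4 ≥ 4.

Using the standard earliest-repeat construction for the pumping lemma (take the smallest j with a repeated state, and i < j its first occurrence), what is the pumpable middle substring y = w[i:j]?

State sequence: S0 -c-> S1 -c-> S2 -c-> S1 -d-> S1
First repeat at step 3: S1 was already visited.

So i = 1, j = 3, giving x = w[0:1] = c, y = w[1:3] = cc, z = w[3:4] = d.
Check: |xy| = 3 ≤ 4 and |y| = 2 ≥ 1. Reading y takes M from S1 back to S1, so every xyⁱz is accepted.
Since M has 4 states, any run of length ≥ 4 visits 4+1 states, so by pigeonhole some state repeats within the first 4 steps — that repeat gives the pumpable loop.

cc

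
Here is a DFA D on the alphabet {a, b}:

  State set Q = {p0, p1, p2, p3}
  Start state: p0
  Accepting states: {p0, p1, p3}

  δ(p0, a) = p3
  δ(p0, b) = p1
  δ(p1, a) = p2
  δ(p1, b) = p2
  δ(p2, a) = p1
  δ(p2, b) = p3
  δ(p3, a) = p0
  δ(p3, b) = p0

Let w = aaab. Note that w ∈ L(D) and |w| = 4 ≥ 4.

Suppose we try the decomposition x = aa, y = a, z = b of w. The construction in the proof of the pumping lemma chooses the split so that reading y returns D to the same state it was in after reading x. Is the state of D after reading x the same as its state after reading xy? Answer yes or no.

State sequence: p0 -a-> p3 -a-> p0 -a-> p3

After x (step 2): p0. After xy (step 3): p3.
They differ (p0 ≠ p3), so y is not a cycle from the state after x; this split is not the one the pumping-lemma construction produces, and pumping y need not keep the string in L(D).

no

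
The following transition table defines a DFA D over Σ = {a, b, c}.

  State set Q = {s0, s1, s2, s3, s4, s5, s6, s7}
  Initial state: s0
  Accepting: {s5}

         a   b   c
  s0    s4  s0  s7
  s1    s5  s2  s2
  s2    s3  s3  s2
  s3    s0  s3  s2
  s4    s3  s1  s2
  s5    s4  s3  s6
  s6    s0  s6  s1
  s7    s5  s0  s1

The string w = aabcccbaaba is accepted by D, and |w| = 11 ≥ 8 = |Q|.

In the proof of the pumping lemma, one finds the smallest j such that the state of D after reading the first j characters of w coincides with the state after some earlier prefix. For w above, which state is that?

s3

Run of D on w = a a b c c c b a a b a:
  step 0: s0  (start)
  step 1: s4  (read a: s0→s4)
  step 2: s3  (read a: s4→s3)
  step 3: s3  (read b: s3→s3)   ← first repeat (s3 seen earlier)
  step 4: s2  (read c: s3→s2)
  step 5: s2  (read c: s2→s2)
  step 6: s2  (read c: s2→s2)
  step 7: s3  (read b: s2→s3)
  step 8: s0  (read a: s3→s0)
  step 9: s4  (read a: s0→s4)
  step 10: s1  (read b: s4→s1)
  step 11: s5  (read a: s1→s5)

The earliest repeat is at step j = 3: D is in s3, which it already visited at step i = 2.
Pumping length from the standard proof: p = 8 (the number of states). The repeated state found above gives |xy| = j ≤ 8 and |y| = j − i ≥ 1.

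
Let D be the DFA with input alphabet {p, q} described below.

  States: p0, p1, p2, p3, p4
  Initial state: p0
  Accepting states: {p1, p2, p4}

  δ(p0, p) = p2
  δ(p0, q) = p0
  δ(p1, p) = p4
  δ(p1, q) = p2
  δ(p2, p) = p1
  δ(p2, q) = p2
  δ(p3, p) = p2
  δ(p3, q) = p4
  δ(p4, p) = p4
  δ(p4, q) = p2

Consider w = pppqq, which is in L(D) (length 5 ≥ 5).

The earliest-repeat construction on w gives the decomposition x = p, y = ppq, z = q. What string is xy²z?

xy^2z = p·ppq·ppq·q = pppqppqq.
Reading y = ppq takes D from p2 back to p2, so after x·y·y the machine is still in p2, and z then leads to the accepting state p2. Hence pppqppqq ∈ L(D).

pppqppqq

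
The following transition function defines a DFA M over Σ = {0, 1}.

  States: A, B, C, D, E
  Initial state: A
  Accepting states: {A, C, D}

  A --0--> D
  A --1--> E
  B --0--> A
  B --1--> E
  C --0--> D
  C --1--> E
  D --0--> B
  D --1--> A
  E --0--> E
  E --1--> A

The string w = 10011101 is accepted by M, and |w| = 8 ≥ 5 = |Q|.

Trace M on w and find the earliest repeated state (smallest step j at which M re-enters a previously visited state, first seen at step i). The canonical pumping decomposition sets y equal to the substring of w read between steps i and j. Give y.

0

State sequence: A -1-> E -0-> E -0-> E -1-> A -1-> E -1-> A -0-> D -1-> A
First repeat at step 2: E was already visited.

So i = 1, j = 2, giving x = w[0:1] = 1, y = w[1:2] = 0, z = w[2:8] = 011101.
Check: |xy| = 2 ≤ 5 and |y| = 1 ≥ 1. Reading y takes M from E back to E, so every xyⁱz is accepted.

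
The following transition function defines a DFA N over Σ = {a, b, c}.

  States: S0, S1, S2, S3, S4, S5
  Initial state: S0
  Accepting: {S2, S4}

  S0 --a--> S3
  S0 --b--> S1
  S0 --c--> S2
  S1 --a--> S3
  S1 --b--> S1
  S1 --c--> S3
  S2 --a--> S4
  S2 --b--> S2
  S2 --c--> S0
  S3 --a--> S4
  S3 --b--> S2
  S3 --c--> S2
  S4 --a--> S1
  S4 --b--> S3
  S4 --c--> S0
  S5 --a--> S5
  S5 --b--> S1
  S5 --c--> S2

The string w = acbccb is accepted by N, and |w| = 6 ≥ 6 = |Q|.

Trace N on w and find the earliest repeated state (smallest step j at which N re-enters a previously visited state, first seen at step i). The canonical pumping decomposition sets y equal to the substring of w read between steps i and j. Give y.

b

Run of N on w = a c b c c b:
  step 0: S0  (start)
  step 1: S3  (read a: S0→S3)
  step 2: S2  (read c: S3→S2)
  step 3: S2  (read b: S2→S2)   ← first repeat (S2 seen earlier)
  step 4: S0  (read c: S2→S0)
  step 5: S2  (read c: S0→S2)
  step 6: S2  (read b: S2→S2)

So i = 2, j = 3, giving x = w[0:2] = ac, y = w[2:3] = b, z = w[3:6] = ccb.
Check: |xy| = 3 ≤ 6 and |y| = 1 ≥ 1. Reading y takes N from S2 back to S2, so every xyⁱz is accepted.
Pumping length from the standard proof: p = 6 (the number of states). The repeated state found above gives |xy| = j ≤ 6 and |y| = j − i ≥ 1.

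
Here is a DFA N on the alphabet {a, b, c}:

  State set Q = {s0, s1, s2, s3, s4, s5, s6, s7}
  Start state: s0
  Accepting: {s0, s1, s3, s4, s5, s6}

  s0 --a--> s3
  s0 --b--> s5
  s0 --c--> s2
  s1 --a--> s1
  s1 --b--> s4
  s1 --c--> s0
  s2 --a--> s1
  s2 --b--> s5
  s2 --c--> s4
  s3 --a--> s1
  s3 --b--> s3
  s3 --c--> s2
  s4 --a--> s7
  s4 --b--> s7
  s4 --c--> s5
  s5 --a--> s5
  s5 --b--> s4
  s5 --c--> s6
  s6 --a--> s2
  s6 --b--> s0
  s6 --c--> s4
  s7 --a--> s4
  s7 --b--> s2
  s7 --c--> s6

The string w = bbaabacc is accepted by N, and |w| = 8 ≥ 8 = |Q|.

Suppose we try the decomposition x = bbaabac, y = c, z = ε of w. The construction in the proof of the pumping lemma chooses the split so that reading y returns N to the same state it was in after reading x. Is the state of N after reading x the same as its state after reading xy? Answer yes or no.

no

State sequence: s0 -b-> s5 -b-> s4 -a-> s7 -a-> s4 -b-> s7 -a-> s4 -c-> s5 -c-> s6

After x (step 7): s5. After xy (step 8): s6.
They differ (s5 ≠ s6), so y is not a cycle from the state after x; this split is not the one the pumping-lemma construction produces, and pumping y need not keep the string in L(N).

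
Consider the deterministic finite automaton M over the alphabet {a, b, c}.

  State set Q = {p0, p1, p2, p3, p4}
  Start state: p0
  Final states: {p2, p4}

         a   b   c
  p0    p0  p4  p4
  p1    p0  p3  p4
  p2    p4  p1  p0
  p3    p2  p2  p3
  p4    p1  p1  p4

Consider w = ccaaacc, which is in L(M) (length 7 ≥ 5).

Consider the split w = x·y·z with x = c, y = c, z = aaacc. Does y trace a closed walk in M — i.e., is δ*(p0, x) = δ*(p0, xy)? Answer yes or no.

Run of M on the first 2 characters of w = c c:
  step 0: p0  (start)
  step 1: p4  (read c: p0→p4)
  step 2: p4  (read c: p4→p4)

After x (step 1): p4. After xy (step 2): p4.
They match, so y = c drives M around a cycle from p4 back to itself; pumping y any number of times keeps M in p4 before reading z, and xyⁱz ∈ L(M) for every i ≥ 0.

yes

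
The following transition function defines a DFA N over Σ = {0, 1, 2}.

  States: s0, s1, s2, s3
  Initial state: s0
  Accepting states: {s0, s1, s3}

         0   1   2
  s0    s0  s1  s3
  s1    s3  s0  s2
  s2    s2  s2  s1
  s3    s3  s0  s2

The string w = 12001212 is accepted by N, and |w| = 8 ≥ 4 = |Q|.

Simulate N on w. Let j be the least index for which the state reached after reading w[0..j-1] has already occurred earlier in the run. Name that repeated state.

Run of N on w = 1 2 0 0 1 2 1 2:
  step 0: s0  (start)
  step 1: s1  (read 1: s0→s1)
  step 2: s2  (read 2: s1→s2)
  step 3: s2  (read 0: s2→s2)   ← first repeat (s2 seen earlier)
  step 4: s2  (read 0: s2→s2)
  step 5: s2  (read 1: s2→s2)
  step 6: s1  (read 2: s2→s1)
  step 7: s0  (read 1: s1→s0)
  step 8: s3  (read 2: s0→s3)

The earliest repeat is at step j = 3: N is in s2, which it already visited at step i = 2.
Pumping length from the standard proof: p = 4 (the number of states). The repeated state found above gives |xy| = j ≤ 4 and |y| = j − i ≥ 1.

s2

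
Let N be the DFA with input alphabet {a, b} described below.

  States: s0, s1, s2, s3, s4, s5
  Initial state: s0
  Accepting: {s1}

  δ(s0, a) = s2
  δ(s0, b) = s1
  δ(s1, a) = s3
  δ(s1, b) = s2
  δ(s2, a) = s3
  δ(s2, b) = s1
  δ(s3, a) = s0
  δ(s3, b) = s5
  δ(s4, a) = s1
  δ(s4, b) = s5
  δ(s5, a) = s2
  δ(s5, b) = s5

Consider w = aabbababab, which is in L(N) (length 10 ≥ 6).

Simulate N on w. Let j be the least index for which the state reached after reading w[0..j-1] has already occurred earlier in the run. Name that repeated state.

s5

Run of N on w = a a b b a b a b a b:
  step 0: s0  (start)
  step 1: s2  (read a: s0→s2)
  step 2: s3  (read a: s2→s3)
  step 3: s5  (read b: s3→s5)
  step 4: s5  (read b: s5→s5)   ← first repeat (s5 seen earlier)
  step 5: s2  (read a: s5→s2)
  step 6: s1  (read b: s2→s1)
  step 7: s3  (read a: s1→s3)
  step 8: s5  (read b: s3→s5)
  step 9: s2  (read a: s5→s2)
  step 10: s1  (read b: s2→s1)

The earliest repeat is at step j = 4: N is in s5, which it already visited at step i = 3.
The DFA has 6 states, so the proof of the pumping lemma guarantees a repeated state among the first 6+1 visited; the segment between the two visits is the pumpable y.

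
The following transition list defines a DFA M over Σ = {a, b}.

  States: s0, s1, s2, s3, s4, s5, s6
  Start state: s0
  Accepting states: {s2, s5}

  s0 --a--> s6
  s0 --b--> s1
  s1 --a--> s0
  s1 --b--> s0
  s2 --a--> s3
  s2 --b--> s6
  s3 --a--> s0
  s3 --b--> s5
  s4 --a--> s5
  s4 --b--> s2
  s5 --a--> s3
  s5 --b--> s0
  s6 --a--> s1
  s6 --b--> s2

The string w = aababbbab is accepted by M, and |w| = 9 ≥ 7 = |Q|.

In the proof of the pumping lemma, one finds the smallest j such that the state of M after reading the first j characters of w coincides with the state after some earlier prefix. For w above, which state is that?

State sequence: s0 -a-> s6 -a-> s1 -b-> s0 -a-> s6 -b-> s2 -b-> s6 -b-> s2 -a-> s3 -b-> s5
First repeat at step 3: s0 was already visited.

The earliest repeat is at step j = 3: M is in s0, which it already visited at step i = 0.
With |Q| = 7, pigeonhole forces a state repeat no later than step 7; the substring read between the first and second visits to that state can be pumped.

s0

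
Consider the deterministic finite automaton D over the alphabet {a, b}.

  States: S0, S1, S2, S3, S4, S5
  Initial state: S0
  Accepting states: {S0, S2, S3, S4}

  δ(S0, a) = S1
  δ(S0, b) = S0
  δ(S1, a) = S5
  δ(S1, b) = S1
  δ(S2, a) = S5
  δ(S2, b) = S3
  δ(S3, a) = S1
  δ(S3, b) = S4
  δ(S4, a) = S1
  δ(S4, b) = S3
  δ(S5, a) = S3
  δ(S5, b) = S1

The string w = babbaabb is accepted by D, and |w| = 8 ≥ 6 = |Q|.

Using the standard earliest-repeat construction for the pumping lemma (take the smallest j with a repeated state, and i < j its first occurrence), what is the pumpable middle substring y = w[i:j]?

Run of D on w = b a b b a a b b:
  step 0: S0  (start)
  step 1: S0  (read b: S0→S0)   ← first repeat (S0 seen earlier)
  step 2: S1  (read a: S0→S1)
  step 3: S1  (read b: S1→S1)
  step 4: S1  (read b: S1→S1)
  step 5: S5  (read a: S1→S5)
  step 6: S3  (read a: S5→S3)
  step 7: S4  (read b: S3→S4)
  step 8: S3  (read b: S4→S3)

So i = 0, j = 1, giving x = w[0:0] = ε, y = w[0:1] = b, z = w[1:8] = abbaabb.
Check: |xy| = 1 ≤ 6 and |y| = 1 ≥ 1. Reading y takes D from S0 back to S0, so every xyⁱz is accepted.
Pumping length from the standard proof: p = 6 (the number of states). The repeated state found above gives |xy| = j ≤ 6 and |y| = j − i ≥ 1.

b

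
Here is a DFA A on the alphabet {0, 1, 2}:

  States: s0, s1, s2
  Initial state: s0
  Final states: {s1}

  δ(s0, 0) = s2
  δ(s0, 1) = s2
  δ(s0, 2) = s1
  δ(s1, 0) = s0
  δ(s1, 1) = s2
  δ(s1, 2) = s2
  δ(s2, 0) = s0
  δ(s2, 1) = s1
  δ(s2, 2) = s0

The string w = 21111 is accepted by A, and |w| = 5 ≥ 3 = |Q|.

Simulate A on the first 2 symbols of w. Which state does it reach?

Run of A on the first 2 characters of w = 2 1:
  step 0: s0  (start)
  step 1: s1  (read 2: s0→s1)
  step 2: s2  (read 1: s1→s2)

After reading 2 characters, A is in state s2.

s2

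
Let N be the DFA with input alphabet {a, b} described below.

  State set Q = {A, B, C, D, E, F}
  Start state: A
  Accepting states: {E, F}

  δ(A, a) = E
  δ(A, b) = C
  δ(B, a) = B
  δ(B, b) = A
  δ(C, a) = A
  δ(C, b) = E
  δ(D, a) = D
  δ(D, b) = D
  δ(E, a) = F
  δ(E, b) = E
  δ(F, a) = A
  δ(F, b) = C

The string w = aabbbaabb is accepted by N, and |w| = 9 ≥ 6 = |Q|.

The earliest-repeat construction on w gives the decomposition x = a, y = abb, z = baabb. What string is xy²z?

aabbabbbaabb

xy^2z = a·abb·abb·baabb = aabbabbbaabb.
Reading y = abb takes N from E back to E, so after x·y·y the machine is still in E, and z then leads to the accepting state E. Hence aabbabbbaabb ∈ L(N).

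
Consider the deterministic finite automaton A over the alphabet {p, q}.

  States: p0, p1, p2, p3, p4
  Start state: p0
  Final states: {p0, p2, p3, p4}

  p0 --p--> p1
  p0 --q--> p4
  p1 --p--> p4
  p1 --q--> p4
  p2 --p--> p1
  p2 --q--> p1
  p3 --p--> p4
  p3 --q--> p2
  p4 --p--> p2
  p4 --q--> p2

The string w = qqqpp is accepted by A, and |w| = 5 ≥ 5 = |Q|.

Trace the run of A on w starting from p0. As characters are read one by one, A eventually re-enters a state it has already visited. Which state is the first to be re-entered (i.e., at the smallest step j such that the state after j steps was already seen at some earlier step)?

p4

Run of A on w = q q q p p:
  step 0: p0  (start)
  step 1: p4  (read q: p0→p4)
  step 2: p2  (read q: p4→p2)
  step 3: p1  (read q: p2→p1)
  step 4: p4  (read p: p1→p4)   ← first repeat (p4 seen earlier)
  step 5: p2  (read p: p4→p2)

The earliest repeat is at step j = 4: A is in p4, which it already visited at step i = 1.
The DFA has 5 states, so the proof of the pumping lemma guarantees a repeated state among the first 5+1 visited; the segment between the two visits is the pumpable y.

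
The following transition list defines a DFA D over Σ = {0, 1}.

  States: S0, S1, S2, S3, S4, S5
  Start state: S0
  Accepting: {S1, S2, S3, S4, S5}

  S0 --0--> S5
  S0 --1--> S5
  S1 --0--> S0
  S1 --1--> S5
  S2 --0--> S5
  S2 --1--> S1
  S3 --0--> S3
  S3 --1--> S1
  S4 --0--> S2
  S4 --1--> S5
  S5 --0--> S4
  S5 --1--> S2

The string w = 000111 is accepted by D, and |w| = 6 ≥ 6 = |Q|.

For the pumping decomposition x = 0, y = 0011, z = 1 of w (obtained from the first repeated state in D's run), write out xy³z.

00011001100111

xy^3z = 0·0011·0011·0011·1 = 00011001100111.
Reading y = 0011 takes D from S5 back to S5, so after x·y·y·y the machine is still in S5, and z then leads to the accepting state S2. Hence 00011001100111 ∈ L(D).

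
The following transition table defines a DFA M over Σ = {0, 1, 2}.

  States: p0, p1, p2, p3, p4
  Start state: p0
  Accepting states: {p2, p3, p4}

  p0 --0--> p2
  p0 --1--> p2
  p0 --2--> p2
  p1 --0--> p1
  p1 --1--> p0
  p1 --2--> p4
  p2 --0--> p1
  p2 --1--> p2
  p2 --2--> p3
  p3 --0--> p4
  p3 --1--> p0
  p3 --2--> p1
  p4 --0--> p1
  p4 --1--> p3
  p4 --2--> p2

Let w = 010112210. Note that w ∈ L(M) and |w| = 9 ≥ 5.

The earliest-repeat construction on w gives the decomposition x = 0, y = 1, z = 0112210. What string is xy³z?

01110112210

xy^3z = 0·1·1·1·0112210 = 01110112210.
Reading y = 1 takes M from p2 back to p2, so after x·y·y·y the machine is still in p2, and z then leads to the accepting state p2. Hence 01110112210 ∈ L(M).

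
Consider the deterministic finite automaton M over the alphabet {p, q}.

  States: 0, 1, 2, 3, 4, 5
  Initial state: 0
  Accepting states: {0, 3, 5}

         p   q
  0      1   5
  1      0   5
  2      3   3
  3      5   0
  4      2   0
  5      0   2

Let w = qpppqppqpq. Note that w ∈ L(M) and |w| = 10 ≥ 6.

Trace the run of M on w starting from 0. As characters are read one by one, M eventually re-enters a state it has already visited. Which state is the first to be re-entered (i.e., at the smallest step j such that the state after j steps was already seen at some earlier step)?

Run of M on w = q p p p q p p q p q:
  step 0: 0  (start)
  step 1: 5  (read q: 0→5)
  step 2: 0  (read p: 5→0)   ← first repeat (0 seen earlier)
  step 3: 1  (read p: 0→1)
  step 4: 0  (read p: 1→0)
  step 5: 5  (read q: 0→5)
  step 6: 0  (read p: 5→0)
  step 7: 1  (read p: 0→1)
  step 8: 5  (read q: 1→5)
  step 9: 0  (read p: 5→0)
  step 10: 5  (read q: 0→5)

The earliest repeat is at step j = 2: M is in 0, which it already visited at step i = 0.
Since M has 6 states, any run of length ≥ 6 visits 6+1 states, so by pigeonhole some state repeats within the first 6 steps — that repeat gives the pumpable loop.

0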